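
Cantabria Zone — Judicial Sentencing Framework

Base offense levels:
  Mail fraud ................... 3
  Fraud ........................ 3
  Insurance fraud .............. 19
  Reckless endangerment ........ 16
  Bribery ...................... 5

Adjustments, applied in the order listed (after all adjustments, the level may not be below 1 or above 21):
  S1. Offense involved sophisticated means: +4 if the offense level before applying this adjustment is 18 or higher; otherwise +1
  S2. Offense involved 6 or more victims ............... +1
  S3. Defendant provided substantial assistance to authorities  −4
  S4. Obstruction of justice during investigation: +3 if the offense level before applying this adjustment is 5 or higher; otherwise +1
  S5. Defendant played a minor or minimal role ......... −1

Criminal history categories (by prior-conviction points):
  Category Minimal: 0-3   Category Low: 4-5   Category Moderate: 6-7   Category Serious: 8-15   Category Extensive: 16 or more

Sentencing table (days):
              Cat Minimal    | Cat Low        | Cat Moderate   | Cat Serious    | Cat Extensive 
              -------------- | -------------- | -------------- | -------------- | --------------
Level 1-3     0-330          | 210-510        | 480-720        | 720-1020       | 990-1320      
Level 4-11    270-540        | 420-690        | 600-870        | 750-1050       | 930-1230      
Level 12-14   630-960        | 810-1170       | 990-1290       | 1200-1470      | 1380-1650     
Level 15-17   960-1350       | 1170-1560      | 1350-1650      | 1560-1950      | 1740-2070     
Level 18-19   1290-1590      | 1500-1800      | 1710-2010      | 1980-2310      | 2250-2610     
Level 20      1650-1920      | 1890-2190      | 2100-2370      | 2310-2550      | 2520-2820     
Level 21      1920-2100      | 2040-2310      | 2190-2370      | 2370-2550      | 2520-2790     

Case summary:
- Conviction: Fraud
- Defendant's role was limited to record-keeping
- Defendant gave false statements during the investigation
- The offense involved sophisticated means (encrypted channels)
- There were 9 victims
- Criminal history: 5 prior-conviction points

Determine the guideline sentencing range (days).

Base offense level for fraud: 3.
S1 applies (level before this adjustment is 3 < 18, so +1): 3 + 1 = 4.
S2 applies: 4 + 1 = 5.
S3 does not apply.
S4 applies (level before this adjustment is 5 ≥ 5, so +3): 5 + 3 = 8.
S5 applies: 8 − 1 = 7.
Final offense level: 7.
Criminal history: 5 prior points → Category Low (4-5).
Level 7 falls in the 4-11 band.
Grid: Level 4-11 × Category Low = 420-690 days.

420-690 days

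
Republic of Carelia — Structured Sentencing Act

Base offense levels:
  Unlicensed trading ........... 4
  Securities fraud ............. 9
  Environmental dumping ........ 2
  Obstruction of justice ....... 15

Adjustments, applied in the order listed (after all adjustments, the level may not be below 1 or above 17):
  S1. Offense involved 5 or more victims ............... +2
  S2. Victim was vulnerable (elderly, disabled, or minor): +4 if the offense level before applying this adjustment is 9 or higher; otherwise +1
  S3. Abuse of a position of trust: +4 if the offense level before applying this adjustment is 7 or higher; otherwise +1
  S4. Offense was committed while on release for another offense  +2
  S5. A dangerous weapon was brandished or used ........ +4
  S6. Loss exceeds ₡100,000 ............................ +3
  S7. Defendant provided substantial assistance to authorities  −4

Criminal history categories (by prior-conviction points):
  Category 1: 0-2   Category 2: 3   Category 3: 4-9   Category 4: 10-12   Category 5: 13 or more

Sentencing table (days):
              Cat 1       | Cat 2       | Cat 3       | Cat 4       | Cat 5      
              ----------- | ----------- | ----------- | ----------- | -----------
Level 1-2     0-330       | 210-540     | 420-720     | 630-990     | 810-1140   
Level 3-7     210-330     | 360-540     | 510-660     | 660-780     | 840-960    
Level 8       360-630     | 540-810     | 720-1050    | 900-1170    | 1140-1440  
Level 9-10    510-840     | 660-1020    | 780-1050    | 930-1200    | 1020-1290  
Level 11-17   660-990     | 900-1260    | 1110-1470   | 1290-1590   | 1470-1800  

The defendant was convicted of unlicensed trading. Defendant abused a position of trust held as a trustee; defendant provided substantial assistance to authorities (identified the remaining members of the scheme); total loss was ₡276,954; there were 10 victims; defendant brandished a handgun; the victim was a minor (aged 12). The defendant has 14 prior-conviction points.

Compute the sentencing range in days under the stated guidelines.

1470-1800 days

Base offense level for unlicensed trading: 4.
S1 applies: 4 + 2 = 6.
S2 applies (level before this adjustment is 6 < 9, so +1): 6 + 1 = 7.
S3 applies (level before this adjustment is 7 ≥ 7, so +4): 7 + 4 = 11.
S5 applies: 11 + 4 = 15.
S6 applies: 15 + 3 = 18.
S7 applies: 18 − 4 = 14.
Final offense level: 14.
Criminal history: 14 prior points → Category 5 (13+).
Level 14 falls in the 11-17 band.
Grid: Level 11-17 × Category 5 = 1470-1800 days.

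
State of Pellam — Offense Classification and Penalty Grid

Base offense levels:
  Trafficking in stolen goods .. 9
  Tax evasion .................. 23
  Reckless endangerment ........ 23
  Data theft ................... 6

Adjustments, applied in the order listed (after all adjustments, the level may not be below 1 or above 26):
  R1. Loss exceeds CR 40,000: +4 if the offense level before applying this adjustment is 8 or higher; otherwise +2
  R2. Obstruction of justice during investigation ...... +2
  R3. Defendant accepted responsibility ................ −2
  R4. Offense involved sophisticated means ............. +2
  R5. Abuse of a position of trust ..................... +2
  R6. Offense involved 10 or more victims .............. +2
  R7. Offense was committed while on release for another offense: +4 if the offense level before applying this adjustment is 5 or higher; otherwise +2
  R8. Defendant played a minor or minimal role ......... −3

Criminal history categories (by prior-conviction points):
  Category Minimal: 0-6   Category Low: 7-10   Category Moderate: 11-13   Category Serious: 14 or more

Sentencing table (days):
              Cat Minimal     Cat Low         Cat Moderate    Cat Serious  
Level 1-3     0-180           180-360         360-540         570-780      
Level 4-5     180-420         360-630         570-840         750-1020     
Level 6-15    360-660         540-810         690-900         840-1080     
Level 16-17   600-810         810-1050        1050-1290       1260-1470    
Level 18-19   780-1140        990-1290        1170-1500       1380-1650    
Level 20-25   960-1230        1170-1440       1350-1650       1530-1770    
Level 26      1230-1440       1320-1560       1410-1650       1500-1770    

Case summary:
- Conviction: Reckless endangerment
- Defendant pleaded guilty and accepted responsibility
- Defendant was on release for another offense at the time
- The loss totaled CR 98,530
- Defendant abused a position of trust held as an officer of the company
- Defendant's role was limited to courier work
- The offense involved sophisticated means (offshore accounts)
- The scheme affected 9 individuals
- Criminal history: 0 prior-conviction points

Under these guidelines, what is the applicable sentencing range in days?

1230-1440 days

Base offense level for reckless endangerment: 23.
R1 applies (level before this adjustment is 23 ≥ 8, so +4): 23 + 4 = 27.
R2 does not apply.
R3 applies: 27 − 2 = 25.
R4 applies: 25 + 2 = 27.
R5 applies: 27 + 2 = 29.
R6 does not apply.
R7 applies (level before this adjustment is 29 ≥ 5, so +4): 29 + 4 = 33.
R8 applies: 33 − 3 = 30.
Level 30 exceeds the maximum of 26; capped at 26.
Final offense level: 26.
Criminal history: 0 prior points → Category Minimal (0-6).
Level 26 falls in the 26 band.
Grid: Level 26 × Category Minimal = 1230-1440 days.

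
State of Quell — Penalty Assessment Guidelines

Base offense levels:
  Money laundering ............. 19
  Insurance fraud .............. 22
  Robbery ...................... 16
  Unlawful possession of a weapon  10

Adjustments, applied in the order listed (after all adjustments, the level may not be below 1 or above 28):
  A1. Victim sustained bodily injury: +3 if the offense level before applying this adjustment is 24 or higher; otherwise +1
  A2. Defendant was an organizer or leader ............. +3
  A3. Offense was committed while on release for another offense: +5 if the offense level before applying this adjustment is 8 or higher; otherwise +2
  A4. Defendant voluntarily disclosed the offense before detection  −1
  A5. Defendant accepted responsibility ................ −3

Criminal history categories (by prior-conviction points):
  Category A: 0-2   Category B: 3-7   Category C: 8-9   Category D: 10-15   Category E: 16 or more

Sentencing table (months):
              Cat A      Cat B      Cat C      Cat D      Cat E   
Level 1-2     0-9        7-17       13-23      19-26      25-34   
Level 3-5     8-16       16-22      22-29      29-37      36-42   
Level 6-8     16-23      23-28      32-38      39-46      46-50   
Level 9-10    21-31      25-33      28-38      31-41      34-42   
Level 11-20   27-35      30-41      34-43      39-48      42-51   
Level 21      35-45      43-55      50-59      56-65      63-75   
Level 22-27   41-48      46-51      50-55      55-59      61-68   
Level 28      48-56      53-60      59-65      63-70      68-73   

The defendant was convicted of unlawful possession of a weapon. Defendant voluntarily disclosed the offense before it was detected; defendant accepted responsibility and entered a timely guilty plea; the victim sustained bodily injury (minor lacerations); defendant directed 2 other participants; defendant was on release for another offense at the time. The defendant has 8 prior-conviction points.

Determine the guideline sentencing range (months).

Base offense level for unlawful possession of a weapon: 10.
A1 applies (level before this adjustment is 10 < 24, so +1): 10 + 1 = 11.
A2 applies: 11 + 3 = 14.
A3 applies (level before this adjustment is 14 ≥ 8, so +5): 14 + 5 = 19.
A4 applies: 19 − 1 = 18.
A5 applies: 18 − 3 = 15.
Final offense level: 15.
Criminal history: 8 prior points → Category C (8-9).
Level 15 falls in the 11-20 band.
Grid: Level 11-20 × Category C = 34-43 months.

34-43 months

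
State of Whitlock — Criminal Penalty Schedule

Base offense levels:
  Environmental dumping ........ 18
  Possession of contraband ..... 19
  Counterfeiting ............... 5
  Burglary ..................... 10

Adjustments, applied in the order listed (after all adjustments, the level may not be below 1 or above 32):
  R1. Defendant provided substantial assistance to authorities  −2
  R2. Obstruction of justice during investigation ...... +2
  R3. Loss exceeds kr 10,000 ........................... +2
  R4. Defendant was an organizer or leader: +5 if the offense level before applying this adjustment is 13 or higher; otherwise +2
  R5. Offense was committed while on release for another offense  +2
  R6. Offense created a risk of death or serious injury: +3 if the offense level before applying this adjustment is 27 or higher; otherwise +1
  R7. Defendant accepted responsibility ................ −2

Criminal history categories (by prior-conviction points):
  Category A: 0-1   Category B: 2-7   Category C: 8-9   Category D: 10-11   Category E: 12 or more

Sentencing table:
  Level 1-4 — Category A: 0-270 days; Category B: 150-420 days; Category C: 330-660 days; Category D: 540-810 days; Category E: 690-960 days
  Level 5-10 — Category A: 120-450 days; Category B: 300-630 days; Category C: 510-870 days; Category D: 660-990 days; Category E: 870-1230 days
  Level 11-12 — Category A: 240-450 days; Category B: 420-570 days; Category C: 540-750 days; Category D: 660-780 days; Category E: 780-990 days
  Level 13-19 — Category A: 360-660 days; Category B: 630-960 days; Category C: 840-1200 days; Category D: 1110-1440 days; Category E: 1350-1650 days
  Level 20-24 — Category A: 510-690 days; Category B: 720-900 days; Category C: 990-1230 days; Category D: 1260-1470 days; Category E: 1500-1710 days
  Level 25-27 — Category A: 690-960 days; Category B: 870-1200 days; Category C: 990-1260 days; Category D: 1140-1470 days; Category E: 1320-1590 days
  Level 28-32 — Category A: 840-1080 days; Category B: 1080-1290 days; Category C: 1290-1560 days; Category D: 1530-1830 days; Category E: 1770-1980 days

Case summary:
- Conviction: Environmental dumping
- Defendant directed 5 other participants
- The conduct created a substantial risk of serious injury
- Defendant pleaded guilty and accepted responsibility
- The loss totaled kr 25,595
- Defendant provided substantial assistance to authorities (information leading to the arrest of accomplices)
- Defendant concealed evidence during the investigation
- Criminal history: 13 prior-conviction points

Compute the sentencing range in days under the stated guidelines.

1500-1710 days

Base offense level for environmental dumping: 18.
R1 applies: 18 − 2 = 16.
R2 applies: 16 + 2 = 18.
R3 applies: 18 + 2 = 20.
R4 applies (level before this adjustment is 20 ≥ 13, so +5): 20 + 5 = 25.
R5 does not apply.
R6 applies (level before this adjustment is 25 < 27, so +1): 25 + 1 = 26.
R7 applies: 26 − 2 = 24.
Final offense level: 24.
Criminal history: 13 prior points → Category E (12+).
Level 24 falls in the 20-24 band.
Grid: Level 20-24 × Category E = 1500-1710 days.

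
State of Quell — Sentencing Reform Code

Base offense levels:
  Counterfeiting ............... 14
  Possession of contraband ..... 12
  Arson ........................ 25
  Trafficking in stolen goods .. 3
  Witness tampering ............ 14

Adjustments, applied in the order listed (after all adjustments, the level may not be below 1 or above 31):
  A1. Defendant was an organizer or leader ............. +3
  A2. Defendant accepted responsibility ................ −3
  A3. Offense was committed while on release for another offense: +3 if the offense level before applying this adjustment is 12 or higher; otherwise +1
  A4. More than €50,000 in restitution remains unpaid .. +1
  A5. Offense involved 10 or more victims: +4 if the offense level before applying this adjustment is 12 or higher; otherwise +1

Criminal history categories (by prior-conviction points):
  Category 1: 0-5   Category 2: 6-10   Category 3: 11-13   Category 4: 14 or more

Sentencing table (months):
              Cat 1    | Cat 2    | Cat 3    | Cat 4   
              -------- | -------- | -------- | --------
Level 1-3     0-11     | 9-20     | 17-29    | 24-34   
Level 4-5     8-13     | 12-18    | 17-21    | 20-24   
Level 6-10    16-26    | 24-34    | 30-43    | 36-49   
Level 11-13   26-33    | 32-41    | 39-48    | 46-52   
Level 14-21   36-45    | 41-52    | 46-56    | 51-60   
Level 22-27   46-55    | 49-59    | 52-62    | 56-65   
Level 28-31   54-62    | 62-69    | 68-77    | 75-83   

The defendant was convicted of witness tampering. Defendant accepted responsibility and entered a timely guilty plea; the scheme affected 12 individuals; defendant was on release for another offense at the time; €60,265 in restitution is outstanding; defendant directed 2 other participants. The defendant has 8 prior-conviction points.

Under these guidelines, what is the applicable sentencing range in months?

49-59 months

Base offense level for witness tampering: 14.
A1 applies: 14 + 3 = 17.
A2 applies: 17 − 3 = 14.
A3 applies (level before this adjustment is 14 ≥ 12, so +3): 14 + 3 = 17.
A4 applies: 17 + 1 = 18.
A5 applies (level before this adjustment is 18 ≥ 12, so +4): 18 + 4 = 22.
Final offense level: 22.
Criminal history: 8 prior points → Category 2 (6-10).
Level 22 falls in the 22-27 band.
Grid: Level 22-27 × Category 2 = 49-59 months.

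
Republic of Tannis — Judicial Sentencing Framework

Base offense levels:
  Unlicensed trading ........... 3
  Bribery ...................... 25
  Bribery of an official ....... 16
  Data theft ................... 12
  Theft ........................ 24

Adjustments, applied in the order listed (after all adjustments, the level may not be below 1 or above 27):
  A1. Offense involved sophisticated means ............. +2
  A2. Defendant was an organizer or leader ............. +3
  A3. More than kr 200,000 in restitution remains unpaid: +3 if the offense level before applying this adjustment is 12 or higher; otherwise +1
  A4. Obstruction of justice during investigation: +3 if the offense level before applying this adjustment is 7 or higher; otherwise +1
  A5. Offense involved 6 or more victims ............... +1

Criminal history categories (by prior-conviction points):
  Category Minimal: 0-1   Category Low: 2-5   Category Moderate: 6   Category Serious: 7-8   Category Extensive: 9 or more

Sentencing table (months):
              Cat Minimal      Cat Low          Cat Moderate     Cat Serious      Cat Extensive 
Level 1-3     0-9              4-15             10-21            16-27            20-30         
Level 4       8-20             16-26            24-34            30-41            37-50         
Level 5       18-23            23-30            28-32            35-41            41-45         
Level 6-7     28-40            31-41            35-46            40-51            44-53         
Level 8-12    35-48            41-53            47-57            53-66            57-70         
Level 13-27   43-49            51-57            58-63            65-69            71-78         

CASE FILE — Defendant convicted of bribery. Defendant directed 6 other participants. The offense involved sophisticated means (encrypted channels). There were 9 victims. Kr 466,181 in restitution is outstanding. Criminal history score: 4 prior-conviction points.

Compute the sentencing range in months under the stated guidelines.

Base offense level for bribery: 25.
A1 applies: 25 + 2 = 27.
A2 applies: 27 + 3 = 30.
A3 applies (level before this adjustment is 30 ≥ 12, so +3): 30 + 3 = 33.
A5 applies: 33 + 1 = 34.
Level 34 exceeds the maximum of 27; capped at 27.
Final offense level: 27.
Criminal history: 4 prior points → Category Low (2-5).
Level 27 falls in the 13-27 band.
Grid: Level 13-27 × Category Low = 51-57 months.

51-57 months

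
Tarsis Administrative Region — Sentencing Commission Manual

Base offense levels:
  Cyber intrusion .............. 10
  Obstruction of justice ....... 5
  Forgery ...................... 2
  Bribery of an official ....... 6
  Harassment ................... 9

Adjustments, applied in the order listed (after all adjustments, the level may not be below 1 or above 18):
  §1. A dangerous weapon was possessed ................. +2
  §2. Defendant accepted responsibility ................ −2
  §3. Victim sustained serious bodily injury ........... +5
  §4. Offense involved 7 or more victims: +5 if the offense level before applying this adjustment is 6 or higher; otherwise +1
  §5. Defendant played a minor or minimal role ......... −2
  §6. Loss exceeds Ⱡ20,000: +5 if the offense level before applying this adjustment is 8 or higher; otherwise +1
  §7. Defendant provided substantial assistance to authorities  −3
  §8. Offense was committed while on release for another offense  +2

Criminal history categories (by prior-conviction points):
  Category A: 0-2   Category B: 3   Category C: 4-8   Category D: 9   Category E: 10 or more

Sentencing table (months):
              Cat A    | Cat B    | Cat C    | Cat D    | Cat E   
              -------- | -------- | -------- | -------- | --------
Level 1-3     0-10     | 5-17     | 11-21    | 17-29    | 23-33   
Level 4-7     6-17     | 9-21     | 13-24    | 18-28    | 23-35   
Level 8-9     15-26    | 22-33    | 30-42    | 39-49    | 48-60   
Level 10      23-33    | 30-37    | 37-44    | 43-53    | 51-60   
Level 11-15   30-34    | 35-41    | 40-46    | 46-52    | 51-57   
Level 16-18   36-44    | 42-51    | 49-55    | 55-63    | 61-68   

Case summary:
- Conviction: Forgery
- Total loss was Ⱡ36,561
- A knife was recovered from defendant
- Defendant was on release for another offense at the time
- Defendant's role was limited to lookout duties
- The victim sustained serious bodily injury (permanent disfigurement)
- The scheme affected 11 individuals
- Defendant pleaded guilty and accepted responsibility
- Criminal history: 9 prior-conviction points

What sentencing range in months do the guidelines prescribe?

55-63 months

Base offense level for forgery: 2.
§1 applies: 2 + 2 = 4.
§2 applies: 4 − 2 = 2.
§3 applies: 2 + 5 = 7.
§4 applies (level before this adjustment is 7 ≥ 6, so +5): 7 + 5 = 12.
§5 applies: 12 − 2 = 10.
§6 applies (level before this adjustment is 10 ≥ 8, so +5): 10 + 5 = 15.
§7 does not apply.
§8 applies: 15 + 2 = 17.
Final offense level: 17.
Criminal history: 9 prior points → Category D (9).
Level 17 falls in the 16-18 band.
Grid: Level 16-18 × Category D = 55-63 months.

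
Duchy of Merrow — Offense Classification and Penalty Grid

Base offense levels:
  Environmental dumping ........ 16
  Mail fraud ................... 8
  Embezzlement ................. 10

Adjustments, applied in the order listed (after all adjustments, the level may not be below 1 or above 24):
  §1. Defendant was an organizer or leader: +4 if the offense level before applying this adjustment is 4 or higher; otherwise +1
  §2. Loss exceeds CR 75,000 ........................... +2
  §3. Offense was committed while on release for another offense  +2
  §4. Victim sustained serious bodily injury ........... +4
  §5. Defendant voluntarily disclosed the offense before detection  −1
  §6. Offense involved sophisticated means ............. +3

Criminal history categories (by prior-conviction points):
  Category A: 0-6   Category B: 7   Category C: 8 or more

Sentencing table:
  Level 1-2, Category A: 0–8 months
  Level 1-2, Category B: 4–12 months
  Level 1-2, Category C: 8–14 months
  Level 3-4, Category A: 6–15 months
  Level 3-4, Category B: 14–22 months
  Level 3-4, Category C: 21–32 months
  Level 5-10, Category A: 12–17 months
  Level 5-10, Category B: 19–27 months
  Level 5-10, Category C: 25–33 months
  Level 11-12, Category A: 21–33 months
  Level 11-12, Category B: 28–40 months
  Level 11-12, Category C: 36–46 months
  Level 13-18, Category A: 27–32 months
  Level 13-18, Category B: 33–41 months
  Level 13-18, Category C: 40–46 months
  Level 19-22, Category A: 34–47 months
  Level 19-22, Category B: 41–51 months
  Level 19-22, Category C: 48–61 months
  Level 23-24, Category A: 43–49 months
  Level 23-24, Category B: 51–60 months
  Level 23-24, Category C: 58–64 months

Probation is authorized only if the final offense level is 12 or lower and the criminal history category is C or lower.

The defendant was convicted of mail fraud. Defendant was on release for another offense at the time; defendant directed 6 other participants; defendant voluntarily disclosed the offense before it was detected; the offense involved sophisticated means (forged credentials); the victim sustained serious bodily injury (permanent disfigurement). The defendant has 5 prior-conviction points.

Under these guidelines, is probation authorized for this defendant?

Base offense level for mail fraud: 8.
§1 applies (level before this adjustment is 8 ≥ 4, so +4): 8 + 4 = 12.
§3 applies: 12 + 2 = 14.
§4 applies: 14 + 4 = 18.
§5 applies: 18 − 1 = 17.
§6 applies: 17 + 3 = 20.
Final offense level: 20.
Criminal history: 5 prior points → Category A (0-6).
Level 20 falls in the 19-22 band.
Grid: Level 19-22 × Category A = 34-47 months.
Probation check: level 20 > 12 and category A ≤ C → not eligible.

No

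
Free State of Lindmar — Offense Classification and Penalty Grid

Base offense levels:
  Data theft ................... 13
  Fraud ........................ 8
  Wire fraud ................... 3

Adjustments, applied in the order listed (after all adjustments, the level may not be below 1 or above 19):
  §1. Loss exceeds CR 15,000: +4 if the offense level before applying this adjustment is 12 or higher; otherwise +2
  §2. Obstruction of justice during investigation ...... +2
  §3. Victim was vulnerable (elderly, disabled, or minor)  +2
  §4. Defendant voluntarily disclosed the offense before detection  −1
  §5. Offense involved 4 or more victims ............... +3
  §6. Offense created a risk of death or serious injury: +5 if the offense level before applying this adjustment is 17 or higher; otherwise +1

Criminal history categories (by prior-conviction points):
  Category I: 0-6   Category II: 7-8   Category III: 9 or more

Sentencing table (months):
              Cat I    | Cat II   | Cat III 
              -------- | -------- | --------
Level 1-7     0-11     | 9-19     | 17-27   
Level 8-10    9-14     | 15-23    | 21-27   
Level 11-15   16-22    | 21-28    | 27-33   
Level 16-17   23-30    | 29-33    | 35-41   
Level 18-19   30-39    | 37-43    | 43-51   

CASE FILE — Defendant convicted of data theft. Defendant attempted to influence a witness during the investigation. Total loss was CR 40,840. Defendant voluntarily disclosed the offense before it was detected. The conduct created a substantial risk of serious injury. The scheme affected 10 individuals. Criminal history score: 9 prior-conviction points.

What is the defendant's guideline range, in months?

43-51 months

Base offense level for data theft: 13.
§1 applies (level before this adjustment is 13 ≥ 12, so +4): 13 + 4 = 17.
§2 applies: 17 + 2 = 19.
§3 does not apply.
§4 applies: 19 − 1 = 18.
§5 applies: 18 + 3 = 21.
§6 applies (level before this adjustment is 21 ≥ 17, so +5): 21 + 5 = 26.
Level 26 exceeds the maximum of 19; capped at 19.
Final offense level: 19.
Criminal history: 9 prior points → Category III (9+).
Level 19 falls in the 18-19 band.
Grid: Level 18-19 × Category III = 43-51 months.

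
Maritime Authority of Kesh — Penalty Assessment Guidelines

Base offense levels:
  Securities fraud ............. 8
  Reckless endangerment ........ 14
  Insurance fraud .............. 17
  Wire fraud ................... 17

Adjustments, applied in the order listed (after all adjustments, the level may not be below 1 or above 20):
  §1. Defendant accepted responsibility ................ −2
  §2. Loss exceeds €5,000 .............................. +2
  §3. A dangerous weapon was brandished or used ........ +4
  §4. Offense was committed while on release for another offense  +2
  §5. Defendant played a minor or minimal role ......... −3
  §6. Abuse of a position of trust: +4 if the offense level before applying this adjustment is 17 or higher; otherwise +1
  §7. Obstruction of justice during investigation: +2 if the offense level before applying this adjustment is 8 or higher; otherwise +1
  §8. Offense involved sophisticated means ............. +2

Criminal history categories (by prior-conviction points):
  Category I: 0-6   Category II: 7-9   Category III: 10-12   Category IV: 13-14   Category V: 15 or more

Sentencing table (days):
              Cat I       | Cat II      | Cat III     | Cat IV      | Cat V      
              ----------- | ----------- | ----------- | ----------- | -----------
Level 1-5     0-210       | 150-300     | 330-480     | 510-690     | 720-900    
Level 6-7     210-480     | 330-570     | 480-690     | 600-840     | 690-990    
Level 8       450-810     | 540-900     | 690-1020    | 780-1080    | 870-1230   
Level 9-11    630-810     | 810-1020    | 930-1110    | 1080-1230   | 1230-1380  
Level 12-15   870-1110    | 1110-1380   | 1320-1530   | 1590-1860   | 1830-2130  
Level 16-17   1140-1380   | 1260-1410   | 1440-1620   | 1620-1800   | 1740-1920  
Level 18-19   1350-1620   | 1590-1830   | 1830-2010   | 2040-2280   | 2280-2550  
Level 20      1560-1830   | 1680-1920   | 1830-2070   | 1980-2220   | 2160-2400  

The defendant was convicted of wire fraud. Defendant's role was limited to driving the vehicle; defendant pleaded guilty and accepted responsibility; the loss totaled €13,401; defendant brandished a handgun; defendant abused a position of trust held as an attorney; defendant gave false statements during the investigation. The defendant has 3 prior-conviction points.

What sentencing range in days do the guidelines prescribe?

1560-1830 days

Base offense level for wire fraud: 17.
§1 applies: 17 − 2 = 15.
§2 applies: 15 + 2 = 17.
§3 applies: 17 + 4 = 21.
§5 applies: 21 − 3 = 18.
§6 applies (level before this adjustment is 18 ≥ 17, so +4): 18 + 4 = 22.
§7 applies (level before this adjustment is 22 ≥ 8, so +2): 22 + 2 = 24.
Level 24 exceeds the maximum of 20; capped at 20.
Final offense level: 20.
Criminal history: 3 prior points → Category I (0-6).
Level 20 falls in the 20 band.
Grid: Level 20 × Category I = 1560-1830 days.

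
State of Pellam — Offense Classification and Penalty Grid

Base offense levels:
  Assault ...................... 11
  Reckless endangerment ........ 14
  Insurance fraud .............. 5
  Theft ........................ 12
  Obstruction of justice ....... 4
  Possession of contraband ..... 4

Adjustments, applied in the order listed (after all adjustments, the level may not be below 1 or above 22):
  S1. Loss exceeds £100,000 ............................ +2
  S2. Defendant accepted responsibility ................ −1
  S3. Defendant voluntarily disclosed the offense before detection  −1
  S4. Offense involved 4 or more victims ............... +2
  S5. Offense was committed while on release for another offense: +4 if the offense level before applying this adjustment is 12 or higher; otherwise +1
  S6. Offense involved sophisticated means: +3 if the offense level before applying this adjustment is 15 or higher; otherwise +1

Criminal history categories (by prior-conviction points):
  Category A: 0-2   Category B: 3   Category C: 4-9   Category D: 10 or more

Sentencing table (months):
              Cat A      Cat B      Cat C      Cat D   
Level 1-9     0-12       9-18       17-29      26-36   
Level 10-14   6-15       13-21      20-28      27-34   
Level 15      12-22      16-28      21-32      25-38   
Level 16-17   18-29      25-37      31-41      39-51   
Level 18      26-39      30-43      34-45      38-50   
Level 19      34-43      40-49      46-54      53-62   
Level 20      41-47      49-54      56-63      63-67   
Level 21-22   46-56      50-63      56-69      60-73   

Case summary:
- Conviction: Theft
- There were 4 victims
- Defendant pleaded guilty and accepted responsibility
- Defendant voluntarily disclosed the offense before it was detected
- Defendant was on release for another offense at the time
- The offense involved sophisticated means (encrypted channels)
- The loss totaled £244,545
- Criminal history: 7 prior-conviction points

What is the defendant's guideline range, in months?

56-69 months

Base offense level for theft: 12.
S1 applies: 12 + 2 = 14.
S2 applies: 14 − 1 = 13.
S3 applies: 13 − 1 = 12.
S4 applies: 12 + 2 = 14.
S5 applies (level before this adjustment is 14 ≥ 12, so +4): 14 + 4 = 18.
S6 applies (level before this adjustment is 18 ≥ 15, so +3): 18 + 3 = 21.
Final offense level: 21.
Criminal history: 7 prior points → Category C (4-9).
Level 21 falls in the 21-22 band.
Grid: Level 21-22 × Category C = 56-69 months.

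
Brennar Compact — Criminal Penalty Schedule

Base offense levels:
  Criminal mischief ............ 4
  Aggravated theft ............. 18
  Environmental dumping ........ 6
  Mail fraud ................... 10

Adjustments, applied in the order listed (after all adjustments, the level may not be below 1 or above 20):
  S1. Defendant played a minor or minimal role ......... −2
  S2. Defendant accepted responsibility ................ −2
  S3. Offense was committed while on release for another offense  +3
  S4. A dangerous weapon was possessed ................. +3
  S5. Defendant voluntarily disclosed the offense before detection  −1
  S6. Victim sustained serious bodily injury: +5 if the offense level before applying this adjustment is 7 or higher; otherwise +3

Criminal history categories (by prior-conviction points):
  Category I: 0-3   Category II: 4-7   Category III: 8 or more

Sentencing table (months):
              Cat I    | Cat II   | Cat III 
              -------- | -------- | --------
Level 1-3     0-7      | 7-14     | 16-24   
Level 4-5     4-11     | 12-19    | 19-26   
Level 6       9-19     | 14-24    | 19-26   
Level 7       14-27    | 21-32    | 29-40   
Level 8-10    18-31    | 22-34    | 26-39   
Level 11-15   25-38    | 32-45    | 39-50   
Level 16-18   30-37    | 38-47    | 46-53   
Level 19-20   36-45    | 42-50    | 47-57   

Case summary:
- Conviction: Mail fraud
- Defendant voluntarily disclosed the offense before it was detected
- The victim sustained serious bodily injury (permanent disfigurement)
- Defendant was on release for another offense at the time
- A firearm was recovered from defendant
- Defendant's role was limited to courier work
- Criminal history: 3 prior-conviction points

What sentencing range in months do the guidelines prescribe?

30-37 months

Base offense level for mail fraud: 10.
S1 applies: 10 − 2 = 8.
S2 does not apply.
S3 applies: 8 + 3 = 11.
S4 applies: 11 + 3 = 14.
S5 applies: 14 − 1 = 13.
S6 applies (level before this adjustment is 13 ≥ 7, so +5): 13 + 5 = 18.
Final offense level: 18.
Criminal history: 3 prior points → Category I (0-3).
Level 18 falls in the 16-18 band.
Grid: Level 16-18 × Category I = 30-37 months.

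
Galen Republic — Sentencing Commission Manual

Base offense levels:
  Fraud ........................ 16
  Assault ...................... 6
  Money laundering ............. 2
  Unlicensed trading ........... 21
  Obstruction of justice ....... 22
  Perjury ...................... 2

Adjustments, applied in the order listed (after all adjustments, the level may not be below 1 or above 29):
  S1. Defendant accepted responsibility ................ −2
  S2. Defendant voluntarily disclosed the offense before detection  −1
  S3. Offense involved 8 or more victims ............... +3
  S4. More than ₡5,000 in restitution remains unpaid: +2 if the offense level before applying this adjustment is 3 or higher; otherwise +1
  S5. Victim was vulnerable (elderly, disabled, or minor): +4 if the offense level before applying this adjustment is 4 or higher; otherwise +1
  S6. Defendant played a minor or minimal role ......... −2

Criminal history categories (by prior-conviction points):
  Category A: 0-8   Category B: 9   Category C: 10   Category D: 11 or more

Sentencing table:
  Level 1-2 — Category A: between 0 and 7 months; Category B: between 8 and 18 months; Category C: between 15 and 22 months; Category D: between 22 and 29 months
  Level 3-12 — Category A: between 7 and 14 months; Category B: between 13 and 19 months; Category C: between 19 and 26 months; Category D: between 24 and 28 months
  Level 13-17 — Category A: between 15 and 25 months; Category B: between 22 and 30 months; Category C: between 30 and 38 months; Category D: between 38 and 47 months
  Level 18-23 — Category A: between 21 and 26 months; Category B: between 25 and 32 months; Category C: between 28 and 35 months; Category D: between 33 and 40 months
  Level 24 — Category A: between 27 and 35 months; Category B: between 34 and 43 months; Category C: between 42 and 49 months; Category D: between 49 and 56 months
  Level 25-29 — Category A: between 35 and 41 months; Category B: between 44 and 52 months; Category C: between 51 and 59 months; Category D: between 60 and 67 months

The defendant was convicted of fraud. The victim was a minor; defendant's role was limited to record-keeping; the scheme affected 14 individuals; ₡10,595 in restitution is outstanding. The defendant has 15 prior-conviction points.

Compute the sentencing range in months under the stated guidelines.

33-40 months

Base offense level for fraud: 16.
S1 does not apply.
S3 applies: 16 + 3 = 19.
S4 applies (level before this adjustment is 19 ≥ 3, so +2): 19 + 2 = 21.
S5 applies (level before this adjustment is 21 ≥ 4, so +4): 21 + 4 = 25.
S6 applies: 25 − 2 = 23.
Final offense level: 23.
Criminal history: 15 prior points → Category D (11+).
Level 23 falls in the 18-23 band.
Grid: Level 18-23 × Category D = 33-40 months.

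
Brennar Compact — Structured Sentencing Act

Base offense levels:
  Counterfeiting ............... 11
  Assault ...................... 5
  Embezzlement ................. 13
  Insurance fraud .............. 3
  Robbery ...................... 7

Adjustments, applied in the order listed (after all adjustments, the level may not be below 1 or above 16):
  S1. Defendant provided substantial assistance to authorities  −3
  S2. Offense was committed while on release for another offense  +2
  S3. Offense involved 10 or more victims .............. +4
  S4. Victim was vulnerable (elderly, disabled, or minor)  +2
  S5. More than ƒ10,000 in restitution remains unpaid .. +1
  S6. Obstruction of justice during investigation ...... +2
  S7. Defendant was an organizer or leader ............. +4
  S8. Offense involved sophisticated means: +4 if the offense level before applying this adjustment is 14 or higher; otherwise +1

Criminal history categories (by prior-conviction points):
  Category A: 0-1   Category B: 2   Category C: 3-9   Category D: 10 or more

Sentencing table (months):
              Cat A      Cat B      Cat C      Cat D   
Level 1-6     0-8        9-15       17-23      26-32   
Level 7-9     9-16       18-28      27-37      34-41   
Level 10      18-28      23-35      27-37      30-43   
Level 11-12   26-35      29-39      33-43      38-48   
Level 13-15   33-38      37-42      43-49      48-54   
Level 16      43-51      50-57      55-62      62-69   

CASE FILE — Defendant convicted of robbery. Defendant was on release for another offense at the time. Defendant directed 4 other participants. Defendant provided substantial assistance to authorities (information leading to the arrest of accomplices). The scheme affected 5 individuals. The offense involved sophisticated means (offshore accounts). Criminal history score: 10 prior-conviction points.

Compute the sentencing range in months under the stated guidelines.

Base offense level for robbery: 7.
S1 applies: 7 − 3 = 4.
S2 applies: 4 + 2 = 6.
S3 does not apply.
S4 does not apply.
S5 does not apply.
S7 applies: 6 + 4 = 10.
S8 applies (level before this adjustment is 10 < 14, so +1): 10 + 1 = 11.
Final offense level: 11.
Criminal history: 10 prior points → Category D (10+).
Level 11 falls in the 11-12 band.
Grid: Level 11-12 × Category D = 38-48 months.

38-48 months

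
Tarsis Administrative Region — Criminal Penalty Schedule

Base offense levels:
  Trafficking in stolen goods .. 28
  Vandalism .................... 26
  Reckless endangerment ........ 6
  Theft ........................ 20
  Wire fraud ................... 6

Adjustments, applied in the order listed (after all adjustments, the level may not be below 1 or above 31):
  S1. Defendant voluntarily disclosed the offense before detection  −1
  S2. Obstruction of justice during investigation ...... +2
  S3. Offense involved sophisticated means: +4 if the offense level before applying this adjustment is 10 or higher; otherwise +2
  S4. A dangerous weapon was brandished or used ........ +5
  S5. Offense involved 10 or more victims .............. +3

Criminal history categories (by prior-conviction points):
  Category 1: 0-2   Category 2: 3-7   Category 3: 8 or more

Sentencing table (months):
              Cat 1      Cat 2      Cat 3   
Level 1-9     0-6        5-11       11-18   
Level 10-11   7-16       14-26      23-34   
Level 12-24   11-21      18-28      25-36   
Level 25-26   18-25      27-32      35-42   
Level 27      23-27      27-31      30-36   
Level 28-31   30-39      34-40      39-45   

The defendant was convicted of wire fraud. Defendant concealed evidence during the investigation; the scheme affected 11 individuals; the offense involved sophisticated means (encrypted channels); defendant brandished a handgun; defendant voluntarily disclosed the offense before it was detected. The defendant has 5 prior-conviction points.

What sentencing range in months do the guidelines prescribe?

18-28 months

Base offense level for wire fraud: 6.
S1 applies: 6 − 1 = 5.
S2 applies: 5 + 2 = 7.
S3 applies (level before this adjustment is 7 < 10, so +2): 7 + 2 = 9.
S4 applies: 9 + 5 = 14.
S5 applies: 14 + 3 = 17.
Final offense level: 17.
Criminal history: 5 prior points → Category 2 (3-7).
Level 17 falls in the 12-24 band.
Grid: Level 12-24 × Category 2 = 18-28 months.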